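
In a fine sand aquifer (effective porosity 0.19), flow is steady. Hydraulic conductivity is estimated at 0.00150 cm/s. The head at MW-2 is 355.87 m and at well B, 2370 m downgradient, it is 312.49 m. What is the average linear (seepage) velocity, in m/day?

Convert K: 0.00150 cm/s × 864 = 1.296 m/day.
Hydraulic gradient i = (355.87 − 312.49) / 2370 = 43.38 / 2370 = 0.01830.
Darcy flux q = K · i = 1.296 × 0.01830 = 0.02372 m/day.
Seepage velocity v = q / n_e = 0.02372 / 0.19 = 0.1249 m/day.

0.125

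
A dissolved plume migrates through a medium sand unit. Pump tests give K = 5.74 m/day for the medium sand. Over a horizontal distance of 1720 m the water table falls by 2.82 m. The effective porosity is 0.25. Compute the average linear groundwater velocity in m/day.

Hydraulic gradient i = Δh / L = 2.82 / 1720 = 0.001640.
Darcy flux q = K · i = 5.740 × 0.001640 = 0.009411 m/day.
Seepage velocity v = q / n_e = 0.009411 / 0.25 = 0.03764 m/day.

0.0376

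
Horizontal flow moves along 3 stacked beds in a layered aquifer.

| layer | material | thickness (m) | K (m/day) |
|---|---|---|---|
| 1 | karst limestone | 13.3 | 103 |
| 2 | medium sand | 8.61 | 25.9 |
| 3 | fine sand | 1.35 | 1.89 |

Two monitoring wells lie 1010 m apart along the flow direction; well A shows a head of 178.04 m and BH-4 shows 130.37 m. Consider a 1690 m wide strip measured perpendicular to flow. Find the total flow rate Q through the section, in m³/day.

127000

Flow is parallel to layering, so each bed carries its own Darcy discharge and the transmissivities add.
Σ(K_i·b_i) = 103×13.3 + 25.9×8.61 + 1.89×1.35 = 1595 m²/day.
Hydraulic gradient i = (178.04 − 130.37) / 1010 = 47.67 / 1010 = 0.04720.
Q = Σ(K_i·b_i) · W · i = 1595 × 1690 × 0.04720 = 1.273e+05 m³/day.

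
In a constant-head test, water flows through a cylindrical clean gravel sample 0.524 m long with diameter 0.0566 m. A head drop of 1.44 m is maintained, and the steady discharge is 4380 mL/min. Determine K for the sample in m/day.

Cross-sectional area A = π·(d/2)² = π × (0.0566/2)² = 0.002516 m².
Convert discharge: 4380 mL/min = 7.300e-05 m³/s.
Darcy's law rearranged: K = Q·L / (A·Δh) = 7.300e-05 × 0.524 / (0.002516 × 1.44) = 0.01056 m/s = 912.2 m/day.

912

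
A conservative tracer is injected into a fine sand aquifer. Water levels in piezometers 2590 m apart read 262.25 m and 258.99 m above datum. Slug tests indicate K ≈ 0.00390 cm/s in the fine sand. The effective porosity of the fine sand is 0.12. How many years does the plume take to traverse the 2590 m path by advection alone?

201

Convert K: 0.00390 cm/s × 864 = 3.370 m/day.
Hydraulic gradient i = (262.25 − 258.99) / 2590 = 3.26 / 2590 = 0.001259.
Darcy flux q = K · i = 3.370 × 0.001259 = 0.004241 m/day.
Seepage velocity v = q / n_e = 0.004241 / 0.12 = 0.03534 m/day.
Travel time t = L / v = 2590 / 0.03534 = 73280 days = 200.6 years.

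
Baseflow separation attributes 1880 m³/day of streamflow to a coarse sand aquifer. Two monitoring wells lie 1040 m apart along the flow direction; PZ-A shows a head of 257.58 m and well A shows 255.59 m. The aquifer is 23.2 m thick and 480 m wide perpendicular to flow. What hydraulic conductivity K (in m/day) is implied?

88.2

Cross-sectional area A = 480 × 23.2 = 11136 m².
Hydraulic gradient i = (257.58 − 255.59) / 1040 = 1.99 / 1040 = 0.001913.
From Q = K·A·i, K = Q / (A·i) = 1880 / (11136 × 0.001913) = 88.23 m/day.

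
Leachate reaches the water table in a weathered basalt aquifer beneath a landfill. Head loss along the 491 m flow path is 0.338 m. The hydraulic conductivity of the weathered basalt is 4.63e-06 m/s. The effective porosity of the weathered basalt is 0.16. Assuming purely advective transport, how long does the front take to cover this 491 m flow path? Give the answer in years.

Convert K: 4.63e-06 m/s × 86400 = 0.4000 m/day.
Hydraulic gradient i = Δh / L = 0.338 / 491 = 0.0006884.
Darcy flux q = K · i = 0.4000 × 0.0006884 = 0.0002754 m/day.
Seepage velocity v = q / n_e = 0.0002754 / 0.16 = 0.001721 m/day.
Travel time t = L / v = 491 / 0.001721 = 2.853e+05 days = 781.1 years.

781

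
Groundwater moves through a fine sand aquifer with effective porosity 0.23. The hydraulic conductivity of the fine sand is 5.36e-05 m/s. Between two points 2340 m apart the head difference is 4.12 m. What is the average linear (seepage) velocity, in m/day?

0.0355

Convert K: 5.36e-05 m/s × 86400 = 4.631 m/day.
Hydraulic gradient i = Δh / L = 4.12 / 2340 = 0.001761.
Darcy flux q = K · i = 4.631 × 0.001761 = 0.008154 m/day.
Seepage velocity v = q / n_e = 0.008154 / 0.23 = 0.03545 m/day.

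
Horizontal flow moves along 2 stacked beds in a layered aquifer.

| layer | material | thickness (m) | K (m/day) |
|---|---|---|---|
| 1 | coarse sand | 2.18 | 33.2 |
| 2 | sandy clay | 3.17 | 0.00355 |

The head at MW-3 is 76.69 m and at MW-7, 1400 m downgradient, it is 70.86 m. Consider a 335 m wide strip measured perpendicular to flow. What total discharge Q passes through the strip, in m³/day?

101

Flow is parallel to layering, so each bed carries its own Darcy discharge and the transmissivities add.
Σ(K_i·b_i) = 33.2×2.18 + 0.00355×3.17 = 72.39 m²/day.
Hydraulic gradient i = (76.69 − 70.86) / 1400 = 5.83 / 1400 = 0.004164.
Q = Σ(K_i·b_i) · W · i = 72.39 × 335 × 0.004164 = 101.0 m³/day.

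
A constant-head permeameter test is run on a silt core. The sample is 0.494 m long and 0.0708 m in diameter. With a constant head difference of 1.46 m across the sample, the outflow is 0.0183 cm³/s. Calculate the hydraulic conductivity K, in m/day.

Cross-sectional area A = π·(d/2)² = π × (0.0708/2)² = 0.003937 m².
Convert discharge: 0.0183 cm³/s = 1.830e-08 m³/s.
Darcy's law rearranged: K = Q·L / (A·Δh) = 1.830e-08 × 0.494 / (0.003937 × 1.46) = 1.573e-06 m/s = 0.1359 m/day.

0.136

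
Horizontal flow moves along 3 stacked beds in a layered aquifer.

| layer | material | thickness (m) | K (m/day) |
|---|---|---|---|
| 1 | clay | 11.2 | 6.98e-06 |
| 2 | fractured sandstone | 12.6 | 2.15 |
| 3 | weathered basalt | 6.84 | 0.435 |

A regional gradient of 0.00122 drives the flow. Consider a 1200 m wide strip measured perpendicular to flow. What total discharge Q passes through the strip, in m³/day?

Flow is parallel to layering, so each bed carries its own Darcy discharge and the transmissivities add.
Σ(K_i·b_i) = 6.98e-06×11.2 + 2.15×12.6 + 0.435×6.84 = 30.07 m²/day.
Hydraulic gradient i = 0.00122.
Q = Σ(K_i·b_i) · W · i = 30.07 × 1200 × 0.001220 = 44.02 m³/day.

44.0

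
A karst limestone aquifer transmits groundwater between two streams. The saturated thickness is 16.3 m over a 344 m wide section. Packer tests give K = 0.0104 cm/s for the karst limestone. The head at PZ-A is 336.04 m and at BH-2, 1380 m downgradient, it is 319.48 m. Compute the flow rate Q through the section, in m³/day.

Convert K: 0.0104 cm/s × 864 = 8.986 m/day.
Cross-sectional area A = 344 × 16.3 = 5607 m².
Hydraulic gradient i = (336.04 − 319.48) / 1380 = 16.56 / 1380 = 0.01200.
Darcy's law: Q = K · A · i = 8.986 × 5607 × 0.01200 = 604.6 m³/day.

605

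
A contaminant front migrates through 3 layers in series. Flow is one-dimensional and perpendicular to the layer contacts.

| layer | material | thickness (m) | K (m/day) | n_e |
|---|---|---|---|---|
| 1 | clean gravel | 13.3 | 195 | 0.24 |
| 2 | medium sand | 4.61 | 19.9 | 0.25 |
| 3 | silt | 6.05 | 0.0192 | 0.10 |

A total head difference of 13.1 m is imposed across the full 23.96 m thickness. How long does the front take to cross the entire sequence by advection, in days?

119

With flow normal to the layers, continuity requires the same specific discharge q through every layer.
Σ(b_i/K_i) = 13.3/195 + 4.61/19.9 + 6.05/0.0192 = 315.4 d.
q = Δh / Σ(b_i/K_i) = 13.1 / 315.4 = 0.04153 m/day.
In each layer the seepage velocity is v_i = q/n_i, so the layer transit time is t_i = b_i·n_i / q:
  layer 1 (clean gravel): t_1 = 13.3 × 0.24 / 0.04153 = 76.85 d
  layer 2 (medium sand): t_2 = 4.61 × 0.25 / 0.04153 = 27.75 d
  layer 3 (silt): t_3 = 6.05 × 0.10 / 0.04153 = 14.57 d
Total t = Σ t_i = 119.2 days.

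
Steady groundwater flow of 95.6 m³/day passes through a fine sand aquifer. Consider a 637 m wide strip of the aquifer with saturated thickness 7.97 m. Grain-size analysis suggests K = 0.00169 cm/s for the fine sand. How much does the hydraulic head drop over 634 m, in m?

Convert K: 0.00169 cm/s × 864 = 1.460 m/day.
Cross-sectional area A = 637 × 7.97 = 5077 m².
From Q = K·A·i, i = Q / (K·A) = 95.6 / (1.460 × 5077) = 0.01290.
Head loss Δh = i · L = 0.01290 × 634 = 8.176 m.

8.18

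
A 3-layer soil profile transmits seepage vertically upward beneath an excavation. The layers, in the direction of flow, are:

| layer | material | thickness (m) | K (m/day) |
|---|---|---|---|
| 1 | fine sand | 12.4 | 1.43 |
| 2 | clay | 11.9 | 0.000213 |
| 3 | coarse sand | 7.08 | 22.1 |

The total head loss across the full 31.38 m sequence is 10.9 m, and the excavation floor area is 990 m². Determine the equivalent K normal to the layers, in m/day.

Flow is perpendicular to layering, so the layers act in series and the equivalent K is the thickness-weighted harmonic mean.
Total thickness L = 12.4 + 11.9 + 7.08 = 31.38 m.
Σ(b_i/K_i) = 12.4/1.43 + 11.9/0.000213 + 7.08/22.1 = 55878 d.
K_eq = L / Σ(b_i/K_i) = 31.38 / 55878 = 0.0005616 m/day.

0.000562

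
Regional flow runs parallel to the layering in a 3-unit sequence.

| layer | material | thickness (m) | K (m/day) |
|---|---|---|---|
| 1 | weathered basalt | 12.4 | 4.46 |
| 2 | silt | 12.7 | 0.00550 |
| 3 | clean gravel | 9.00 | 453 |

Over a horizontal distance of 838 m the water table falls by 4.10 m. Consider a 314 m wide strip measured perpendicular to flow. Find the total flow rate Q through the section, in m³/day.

Flow is parallel to layering, so each bed carries its own Darcy discharge and the transmissivities add.
Σ(K_i·b_i) = 4.46×12.4 + 0.00550×12.7 + 453×9.00 = 4132 m²/day.
Hydraulic gradient i = Δh / L = 4.10 / 838 = 0.004893.
Q = Σ(K_i·b_i) · W · i = 4132 × 314 × 0.004893 = 6348 m³/day.

6350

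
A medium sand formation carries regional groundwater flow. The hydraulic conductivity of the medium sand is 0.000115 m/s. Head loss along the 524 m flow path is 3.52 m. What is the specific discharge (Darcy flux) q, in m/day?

Convert K: 0.000115 m/s × 86400 = 9.936 m/day.
Hydraulic gradient i = Δh / L = 3.52 / 524 = 0.006718.
Specific discharge q = K · i = 9.936 × 0.006718 = 0.06675 m/day.

0.0667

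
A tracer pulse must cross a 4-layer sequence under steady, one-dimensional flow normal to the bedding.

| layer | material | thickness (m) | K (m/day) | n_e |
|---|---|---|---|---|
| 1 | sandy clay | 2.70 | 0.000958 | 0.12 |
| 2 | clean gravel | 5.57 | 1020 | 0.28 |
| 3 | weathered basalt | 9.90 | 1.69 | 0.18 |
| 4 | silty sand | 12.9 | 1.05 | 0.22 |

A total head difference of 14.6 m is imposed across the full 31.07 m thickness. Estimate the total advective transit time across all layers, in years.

With flow normal to the layers, continuity requires the same specific discharge q through every layer.
Σ(b_i/K_i) = 2.70/0.000958 + 5.57/1020 + 9.90/1.69 + 12.9/1.05 = 2837 d.
q = Δh / Σ(b_i/K_i) = 14.6 / 2837 = 0.005147 m/day.
In each layer the seepage velocity is v_i = q/n_i, so the layer transit time is t_i = b_i·n_i / q:
  layer 1 (sandy clay): t_1 = 2.70 × 0.12 / 0.005147 = 62.95 d
  layer 2 (clean gravel): t_2 = 5.57 × 0.28 / 0.005147 = 303.0 d
  layer 3 (weathered basalt): t_3 = 9.90 × 0.18 / 0.005147 = 346.2 d
  layer 4 (silty sand): t_4 = 12.9 × 0.22 / 0.005147 = 551.4 d
Total t = Σ t_i = 1264 days = 3.459 years.

3.46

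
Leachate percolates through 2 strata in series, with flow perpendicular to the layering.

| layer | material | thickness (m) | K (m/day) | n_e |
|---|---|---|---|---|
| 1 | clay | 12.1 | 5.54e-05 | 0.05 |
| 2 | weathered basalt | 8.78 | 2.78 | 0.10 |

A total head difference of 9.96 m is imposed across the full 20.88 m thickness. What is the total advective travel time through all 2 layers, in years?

89.0

With flow normal to the layers, continuity requires the same specific discharge q through every layer.
Σ(b_i/K_i) = 12.1/5.54e-05 + 8.78/2.78 = 2.184e+05 d.
q = Δh / Σ(b_i/K_i) = 9.96 / 2.184e+05 = 4.560e-05 m/day.
In each layer the seepage velocity is v_i = q/n_i, so the layer transit time is t_i = b_i·n_i / q:
  layer 1 (clay): t_1 = 12.1 × 0.05 / 4.560e-05 = 13267 d
  layer 2 (weathered basalt): t_2 = 8.78 × 0.10 / 4.560e-05 = 19254 d
Total t = Σ t_i = 32521 days = 89.04 years.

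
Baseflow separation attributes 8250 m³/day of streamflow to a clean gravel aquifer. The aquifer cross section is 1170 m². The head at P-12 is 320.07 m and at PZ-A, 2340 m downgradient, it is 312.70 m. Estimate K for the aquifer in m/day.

2240

Hydraulic gradient i = (320.07 − 312.70) / 2340 = 7.37 / 2340 = 0.003150.
From Q = K·A·i, K = Q / (A·i) = 8250 / (1170 × 0.003150) = 2239 m/day.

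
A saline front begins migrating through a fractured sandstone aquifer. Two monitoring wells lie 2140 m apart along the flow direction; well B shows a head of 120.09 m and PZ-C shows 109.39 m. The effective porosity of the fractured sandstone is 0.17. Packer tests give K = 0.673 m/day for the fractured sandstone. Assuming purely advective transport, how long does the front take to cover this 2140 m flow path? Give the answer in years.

296

Hydraulic gradient i = (120.09 − 109.39) / 2140 = 10.7 / 2140 = 0.005000.
Darcy flux q = K · i = 0.6730 × 0.005000 = 0.003365 m/day.
Seepage velocity v = q / n_e = 0.003365 / 0.17 = 0.01979 m/day.
Travel time t = L / v = 2140 / 0.01979 = 1.081e+05 days = 296.0 years.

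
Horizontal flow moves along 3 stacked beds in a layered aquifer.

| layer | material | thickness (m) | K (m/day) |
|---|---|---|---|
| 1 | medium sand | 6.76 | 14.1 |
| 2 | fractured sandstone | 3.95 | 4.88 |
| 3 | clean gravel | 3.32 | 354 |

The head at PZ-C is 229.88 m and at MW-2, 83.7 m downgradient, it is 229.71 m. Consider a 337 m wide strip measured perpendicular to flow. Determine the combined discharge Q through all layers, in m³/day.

Flow is parallel to layering, so each bed carries its own Darcy discharge and the transmissivities add.
Σ(K_i·b_i) = 14.1×6.76 + 4.88×3.95 + 354×3.32 = 1290 m²/day.
Hydraulic gradient i = (229.88 − 229.71) / 83.7 = 0.17 / 83.7 = 0.002031.
Q = Σ(K_i·b_i) · W · i = 1290 × 337 × 0.002031 = 882.9 m³/day.

883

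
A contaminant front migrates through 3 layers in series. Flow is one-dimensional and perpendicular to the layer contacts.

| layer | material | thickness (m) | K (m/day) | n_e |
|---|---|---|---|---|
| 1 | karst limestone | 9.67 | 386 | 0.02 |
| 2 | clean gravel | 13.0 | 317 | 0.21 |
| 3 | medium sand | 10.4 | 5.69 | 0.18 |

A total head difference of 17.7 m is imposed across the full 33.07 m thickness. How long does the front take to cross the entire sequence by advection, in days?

0.513

With flow normal to the layers, continuity requires the same specific discharge q through every layer.
Σ(b_i/K_i) = 9.67/386 + 13.0/317 + 10.4/5.69 = 1.894 d.
q = Δh / Σ(b_i/K_i) = 17.7 / 1.894 = 9.346 m/day.
In each layer the seepage velocity is v_i = q/n_i, so the layer transit time is t_i = b_i·n_i / q:
  layer 1 (karst limestone): t_1 = 9.67 × 0.02 / 9.346 = 0.02069 d
  layer 2 (clean gravel): t_2 = 13.0 × 0.21 / 9.346 = 0.2921 d
  layer 3 (medium sand): t_3 = 10.4 × 0.18 / 9.346 = 0.2003 d
Total t = Σ t_i = 0.5131 days.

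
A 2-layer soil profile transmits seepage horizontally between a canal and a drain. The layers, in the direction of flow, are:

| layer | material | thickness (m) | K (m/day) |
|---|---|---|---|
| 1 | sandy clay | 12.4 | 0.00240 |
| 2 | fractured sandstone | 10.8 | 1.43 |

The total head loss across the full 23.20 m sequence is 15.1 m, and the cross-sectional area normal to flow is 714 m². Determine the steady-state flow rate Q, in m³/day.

Flow is perpendicular to layering, so the layers act in series and the equivalent K is the thickness-weighted harmonic mean.
Total thickness L = 12.4 + 10.8 = 23.20 m.
Σ(b_i/K_i) = 12.4/0.00240 + 10.8/1.43 = 5174 d.
K_eq = L / Σ(b_i/K_i) = 23.20 / 5174 = 0.004484 m/day.
Q = K_eq · A · (Δh/L) = 0.004484 × 714 × (15.1/23.20) = 2.084 m³/day.

2.08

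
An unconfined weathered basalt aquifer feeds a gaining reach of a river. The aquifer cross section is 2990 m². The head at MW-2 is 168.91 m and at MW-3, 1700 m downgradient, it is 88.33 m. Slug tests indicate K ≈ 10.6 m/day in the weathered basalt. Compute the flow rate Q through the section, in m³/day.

1500

Hydraulic gradient i = (168.91 − 88.33) / 1700 = 80.58 / 1700 = 0.04740.
Darcy's law: Q = K · A · i = 10.60 × 2990 × 0.04740 = 1502 m³/day.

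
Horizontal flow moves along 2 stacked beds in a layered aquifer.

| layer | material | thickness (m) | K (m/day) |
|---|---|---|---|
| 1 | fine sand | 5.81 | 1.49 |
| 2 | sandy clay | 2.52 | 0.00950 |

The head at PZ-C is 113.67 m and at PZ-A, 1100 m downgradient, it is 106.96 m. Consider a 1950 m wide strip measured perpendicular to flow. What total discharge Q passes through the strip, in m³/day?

Flow is parallel to layering, so each bed carries its own Darcy discharge and the transmissivities add.
Σ(K_i·b_i) = 1.49×5.81 + 0.00950×2.52 = 8.681 m²/day.
Hydraulic gradient i = (113.67 − 106.96) / 1100 = 6.71 / 1100 = 0.006100.
Q = Σ(K_i·b_i) · W · i = 8.681 × 1950 × 0.006100 = 103.3 m³/day.

103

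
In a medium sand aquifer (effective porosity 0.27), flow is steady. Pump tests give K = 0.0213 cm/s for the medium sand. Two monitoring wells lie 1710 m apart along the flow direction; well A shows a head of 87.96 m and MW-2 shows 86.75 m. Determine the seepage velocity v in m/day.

Convert K: 0.0213 cm/s × 864 = 18.40 m/day.
Hydraulic gradient i = (87.96 − 86.75) / 1710 = 1.21 / 1710 = 0.0007076.
Darcy flux q = K · i = 18.40 × 0.0007076 = 0.01302 m/day.
Seepage velocity v = q / n_e = 0.01302 / 0.27 = 0.04823 m/day.

0.0482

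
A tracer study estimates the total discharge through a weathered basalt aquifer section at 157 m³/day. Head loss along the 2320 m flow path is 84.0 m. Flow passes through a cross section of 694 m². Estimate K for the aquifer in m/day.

Hydraulic gradient i = Δh / L = 84.0 / 2320 = 0.03621.
From Q = K·A·i, K = Q / (A·i) = 157 / (694.0 × 0.03621) = 6.248 m/day.

6.25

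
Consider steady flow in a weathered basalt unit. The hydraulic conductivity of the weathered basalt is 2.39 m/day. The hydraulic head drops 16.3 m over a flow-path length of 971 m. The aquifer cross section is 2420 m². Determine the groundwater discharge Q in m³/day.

97.1

Hydraulic gradient i = Δh / L = 16.3 / 971 = 0.01679.
Darcy's law: Q = K · A · i = 2.390 × 2420 × 0.01679 = 97.09 m³/day.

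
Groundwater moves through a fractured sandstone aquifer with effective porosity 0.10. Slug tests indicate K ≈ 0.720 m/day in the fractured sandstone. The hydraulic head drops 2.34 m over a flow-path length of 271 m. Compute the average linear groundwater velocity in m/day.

Hydraulic gradient i = Δh / L = 2.34 / 271 = 0.008635.
Darcy flux q = K · i = 0.7200 × 0.008635 = 0.006217 m/day.
Seepage velocity v = q / n_e = 0.006217 / 0.10 = 0.06217 m/day.

0.0622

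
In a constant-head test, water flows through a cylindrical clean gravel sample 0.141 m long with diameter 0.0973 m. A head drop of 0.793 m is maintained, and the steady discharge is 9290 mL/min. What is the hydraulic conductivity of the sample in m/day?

Cross-sectional area A = π·(d/2)² = π × (0.0973/2)² = 0.007436 m².
Convert discharge: 9290 mL/min = 0.0001548 m³/s.
Darcy's law rearranged: K = Q·L / (A·Δh) = 0.0001548 × 0.141 / (0.007436 × 0.793) = 0.003702 m/s = 319.9 m/day.

320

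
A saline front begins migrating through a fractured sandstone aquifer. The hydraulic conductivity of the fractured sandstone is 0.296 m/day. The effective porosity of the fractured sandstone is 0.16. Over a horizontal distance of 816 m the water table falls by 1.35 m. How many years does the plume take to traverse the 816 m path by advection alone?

Hydraulic gradient i = Δh / L = 1.35 / 816 = 0.001654.
Darcy flux q = K · i = 0.2960 × 0.001654 = 0.0004897 m/day.
Seepage velocity v = q / n_e = 0.0004897 / 0.16 = 0.003061 m/day.
Travel time t = L / v = 816 / 0.003061 = 2.666e+05 days = 729.9 years.

730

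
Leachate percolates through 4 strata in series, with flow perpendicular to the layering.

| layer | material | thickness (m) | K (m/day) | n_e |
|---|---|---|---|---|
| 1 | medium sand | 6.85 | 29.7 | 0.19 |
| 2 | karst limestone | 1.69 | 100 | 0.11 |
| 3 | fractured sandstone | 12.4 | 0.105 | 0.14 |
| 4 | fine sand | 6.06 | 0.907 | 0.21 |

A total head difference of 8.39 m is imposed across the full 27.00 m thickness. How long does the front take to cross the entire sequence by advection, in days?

With flow normal to the layers, continuity requires the same specific discharge q through every layer.
Σ(b_i/K_i) = 6.85/29.7 + 1.69/100 + 12.4/0.105 + 6.06/0.907 = 125.0 d.
q = Δh / Σ(b_i/K_i) = 8.39 / 125.0 = 0.06711 m/day.
In each layer the seepage velocity is v_i = q/n_i, so the layer transit time is t_i = b_i·n_i / q:
  layer 1 (medium sand): t_1 = 6.85 × 0.19 / 0.06711 = 19.39 d
  layer 2 (karst limestone): t_2 = 1.69 × 0.11 / 0.06711 = 2.770 d
  layer 3 (fractured sandstone): t_3 = 12.4 × 0.14 / 0.06711 = 25.87 d
  layer 4 (fine sand): t_4 = 6.06 × 0.21 / 0.06711 = 18.96 d
Total t = Σ t_i = 67.00 days.

67.0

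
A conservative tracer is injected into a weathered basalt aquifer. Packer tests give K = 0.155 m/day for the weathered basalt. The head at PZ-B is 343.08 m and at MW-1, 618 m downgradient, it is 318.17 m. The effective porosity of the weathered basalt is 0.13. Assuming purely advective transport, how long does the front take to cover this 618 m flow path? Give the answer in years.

Hydraulic gradient i = (343.08 − 318.17) / 618 = 24.91 / 618 = 0.04031.
Darcy flux q = K · i = 0.1550 × 0.04031 = 0.006248 m/day.
Seepage velocity v = q / n_e = 0.006248 / 0.13 = 0.04806 m/day.
Travel time t = L / v = 618 / 0.04806 = 12859 days = 35.21 years.

35.2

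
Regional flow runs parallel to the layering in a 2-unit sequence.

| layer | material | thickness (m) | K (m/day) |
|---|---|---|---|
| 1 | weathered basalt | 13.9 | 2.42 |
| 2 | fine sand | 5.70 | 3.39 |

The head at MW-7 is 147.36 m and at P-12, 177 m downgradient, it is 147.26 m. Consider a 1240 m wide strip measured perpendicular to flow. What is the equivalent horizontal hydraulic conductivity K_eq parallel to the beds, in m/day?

Flow is parallel to layering, so each bed carries its own Darcy discharge and the transmissivities add.
Σ(K_i·b_i) = 2.42×13.9 + 3.39×5.70 = 52.96 m²/day.
Total thickness b = 19.60 m, so K_eq = Σ(K_i·b_i)/b = 2.702 m/day.

2.70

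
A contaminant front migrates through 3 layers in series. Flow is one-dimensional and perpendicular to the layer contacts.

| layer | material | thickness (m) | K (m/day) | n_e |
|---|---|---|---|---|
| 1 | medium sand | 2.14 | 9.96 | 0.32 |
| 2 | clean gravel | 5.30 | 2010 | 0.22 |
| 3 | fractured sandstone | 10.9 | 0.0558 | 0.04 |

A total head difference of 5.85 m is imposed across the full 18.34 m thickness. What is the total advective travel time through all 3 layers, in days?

With flow normal to the layers, continuity requires the same specific discharge q through every layer.
Σ(b_i/K_i) = 2.14/9.96 + 5.30/2010 + 10.9/0.0558 = 195.6 d.
q = Δh / Σ(b_i/K_i) = 5.85 / 195.6 = 0.02991 m/day.
In each layer the seepage velocity is v_i = q/n_i, so the layer transit time is t_i = b_i·n_i / q:
  layer 1 (medium sand): t_1 = 2.14 × 0.32 / 0.02991 = 22.89 d
  layer 2 (clean gravel): t_2 = 5.30 × 0.22 / 0.02991 = 38.98 d
  layer 3 (fractured sandstone): t_3 = 10.9 × 0.04 / 0.02991 = 14.57 d
Total t = Σ t_i = 76.44 days.

76.4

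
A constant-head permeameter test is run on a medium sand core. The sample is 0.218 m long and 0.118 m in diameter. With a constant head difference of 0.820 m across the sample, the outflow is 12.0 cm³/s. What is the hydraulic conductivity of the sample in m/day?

Cross-sectional area A = π·(d/2)² = π × (0.118/2)² = 0.01094 m².
Convert discharge: 12.0 cm³/s = 1.200e-05 m³/s.
Darcy's law rearranged: K = Q·L / (A·Δh) = 1.200e-05 × 0.218 / (0.01094 × 0.820) = 0.0002917 m/s = 25.20 m/day.

25.2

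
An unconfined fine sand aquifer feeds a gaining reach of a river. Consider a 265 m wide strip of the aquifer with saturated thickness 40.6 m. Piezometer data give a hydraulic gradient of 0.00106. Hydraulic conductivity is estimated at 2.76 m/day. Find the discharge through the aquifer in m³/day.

31.5

Cross-sectional area A = 265 × 40.6 = 10759 m².
Hydraulic gradient i = 0.00106.
Darcy's law: Q = K · A · i = 2.760 × 10759 × 0.001060 = 31.48 m³/day.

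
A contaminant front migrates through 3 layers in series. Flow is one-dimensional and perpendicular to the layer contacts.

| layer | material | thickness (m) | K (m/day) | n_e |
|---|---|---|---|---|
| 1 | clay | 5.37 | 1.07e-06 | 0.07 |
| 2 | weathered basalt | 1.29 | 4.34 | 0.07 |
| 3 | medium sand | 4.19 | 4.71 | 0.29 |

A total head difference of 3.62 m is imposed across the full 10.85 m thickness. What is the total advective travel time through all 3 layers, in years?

With flow normal to the layers, continuity requires the same specific discharge q through every layer.
Σ(b_i/K_i) = 5.37/1.07e-06 + 1.29/4.34 + 4.19/4.71 = 5.019e+06 d.
q = Δh / Σ(b_i/K_i) = 3.62 / 5.019e+06 = 7.213e-07 m/day.
In each layer the seepage velocity is v_i = q/n_i, so the layer transit time is t_i = b_i·n_i / q:
  layer 1 (clay): t_1 = 5.37 × 0.07 / 7.213e-07 = 5.211e+05 d
  layer 2 (weathered basalt): t_2 = 1.29 × 0.07 / 7.213e-07 = 1.252e+05 d
  layer 3 (medium sand): t_3 = 4.19 × 0.29 / 7.213e-07 = 1.685e+06 d
Total t = Σ t_i = 2.331e+06 days = 6382 years.

6380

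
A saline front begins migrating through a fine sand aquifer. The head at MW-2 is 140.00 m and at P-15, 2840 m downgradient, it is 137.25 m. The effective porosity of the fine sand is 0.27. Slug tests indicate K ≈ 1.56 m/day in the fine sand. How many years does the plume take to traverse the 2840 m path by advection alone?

Hydraulic gradient i = (140.00 − 137.25) / 2840 = 2.75 / 2840 = 0.0009683.
Darcy flux q = K · i = 1.560 × 0.0009683 = 0.001511 m/day.
Seepage velocity v = q / n_e = 0.001511 / 0.27 = 0.005595 m/day.
Travel time t = L / v = 2840 / 0.005595 = 5.076e+05 days = 1390 years.

1390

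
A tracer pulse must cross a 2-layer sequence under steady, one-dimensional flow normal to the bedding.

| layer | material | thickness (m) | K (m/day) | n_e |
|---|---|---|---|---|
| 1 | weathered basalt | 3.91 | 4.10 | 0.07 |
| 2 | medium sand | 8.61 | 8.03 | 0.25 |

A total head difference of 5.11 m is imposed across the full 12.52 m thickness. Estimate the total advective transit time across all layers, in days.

With flow normal to the layers, continuity requires the same specific discharge q through every layer.
Σ(b_i/K_i) = 3.91/4.10 + 8.61/8.03 = 2.026 d.
q = Δh / Σ(b_i/K_i) = 5.11 / 2.026 = 2.522 m/day.
In each layer the seepage velocity is v_i = q/n_i, so the layer transit time is t_i = b_i·n_i / q:
  layer 1 (weathered basalt): t_1 = 3.91 × 0.07 / 2.522 = 0.1085 d
  layer 2 (medium sand): t_2 = 8.61 × 0.25 / 2.522 = 0.8534 d
Total t = Σ t_i = 0.9619 days.

0.962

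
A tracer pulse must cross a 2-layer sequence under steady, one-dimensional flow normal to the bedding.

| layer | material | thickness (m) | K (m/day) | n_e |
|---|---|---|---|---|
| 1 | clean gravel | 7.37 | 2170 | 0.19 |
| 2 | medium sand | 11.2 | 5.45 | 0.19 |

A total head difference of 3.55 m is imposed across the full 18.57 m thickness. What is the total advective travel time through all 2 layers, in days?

With flow normal to the layers, continuity requires the same specific discharge q through every layer.
Σ(b_i/K_i) = 7.37/2170 + 11.2/5.45 = 2.058 d.
q = Δh / Σ(b_i/K_i) = 3.55 / 2.058 = 1.725 m/day.
In each layer the seepage velocity is v_i = q/n_i, so the layer transit time is t_i = b_i·n_i / q:
  layer 1 (clean gravel): t_1 = 7.37 × 0.19 / 1.725 = 0.8120 d
  layer 2 (medium sand): t_2 = 11.2 × 0.19 / 1.725 = 1.234 d
Total t = Σ t_i = 2.046 days.

2.05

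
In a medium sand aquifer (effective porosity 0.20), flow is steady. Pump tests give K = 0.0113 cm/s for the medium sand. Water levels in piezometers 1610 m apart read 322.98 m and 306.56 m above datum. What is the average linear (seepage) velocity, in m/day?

0.498

Convert K: 0.0113 cm/s × 864 = 9.763 m/day.
Hydraulic gradient i = (322.98 − 306.56) / 1610 = 16.42 / 1610 = 0.01020.
Darcy flux q = K · i = 9.763 × 0.01020 = 0.09957 m/day.
Seepage velocity v = q / n_e = 0.09957 / 0.20 = 0.4979 m/day.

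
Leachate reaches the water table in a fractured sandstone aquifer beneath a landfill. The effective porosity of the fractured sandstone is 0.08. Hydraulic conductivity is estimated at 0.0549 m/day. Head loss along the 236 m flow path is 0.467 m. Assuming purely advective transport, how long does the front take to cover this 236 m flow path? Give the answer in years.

476

Hydraulic gradient i = Δh / L = 0.467 / 236 = 0.001979.
Darcy flux q = K · i = 0.05490 × 0.001979 = 0.0001086 m/day.
Seepage velocity v = q / n_e = 0.0001086 / 0.08 = 0.001358 m/day.
Travel time t = L / v = 236 / 0.001358 = 1.738e+05 days = 475.8 years.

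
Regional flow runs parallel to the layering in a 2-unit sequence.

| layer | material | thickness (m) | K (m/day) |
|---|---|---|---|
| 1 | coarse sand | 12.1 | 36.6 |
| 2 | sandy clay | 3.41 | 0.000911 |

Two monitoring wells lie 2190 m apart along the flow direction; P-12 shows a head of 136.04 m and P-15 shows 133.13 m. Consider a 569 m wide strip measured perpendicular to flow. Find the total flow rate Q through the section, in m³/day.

335

Flow is parallel to layering, so each bed carries its own Darcy discharge and the transmissivities add.
Σ(K_i·b_i) = 36.6×12.1 + 0.000911×3.41 = 442.9 m²/day.
Hydraulic gradient i = (136.04 − 133.13) / 2190 = 2.91 / 2190 = 0.001329.
Q = Σ(K_i·b_i) · W · i = 442.9 × 569 × 0.001329 = 334.8 m³/day.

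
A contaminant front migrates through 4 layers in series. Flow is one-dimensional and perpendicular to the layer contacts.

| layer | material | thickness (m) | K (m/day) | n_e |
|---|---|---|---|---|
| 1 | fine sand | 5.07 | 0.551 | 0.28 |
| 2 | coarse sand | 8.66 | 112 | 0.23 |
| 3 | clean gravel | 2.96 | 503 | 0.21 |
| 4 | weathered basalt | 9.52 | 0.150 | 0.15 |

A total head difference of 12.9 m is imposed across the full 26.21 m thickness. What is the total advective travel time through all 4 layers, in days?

With flow normal to the layers, continuity requires the same specific discharge q through every layer.
Σ(b_i/K_i) = 5.07/0.551 + 8.66/112 + 2.96/503 + 9.52/0.150 = 72.75 d.
q = Δh / Σ(b_i/K_i) = 12.9 / 72.75 = 0.1773 m/day.
In each layer the seepage velocity is v_i = q/n_i, so the layer transit time is t_i = b_i·n_i / q:
  layer 1 (fine sand): t_1 = 5.07 × 0.28 / 0.1773 = 8.006 d
  layer 2 (coarse sand): t_2 = 8.66 × 0.23 / 0.1773 = 11.23 d
  layer 3 (clean gravel): t_3 = 2.96 × 0.21 / 0.1773 = 3.506 d
  layer 4 (weathered basalt): t_4 = 9.52 × 0.15 / 0.1773 = 8.053 d
Total t = Σ t_i = 30.80 days.

30.8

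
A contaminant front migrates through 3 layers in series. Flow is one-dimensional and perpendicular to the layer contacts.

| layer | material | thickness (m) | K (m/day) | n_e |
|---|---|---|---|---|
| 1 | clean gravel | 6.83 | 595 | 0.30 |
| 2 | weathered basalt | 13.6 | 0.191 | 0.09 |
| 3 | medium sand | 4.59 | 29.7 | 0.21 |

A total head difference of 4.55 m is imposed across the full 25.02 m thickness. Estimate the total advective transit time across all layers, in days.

With flow normal to the layers, continuity requires the same specific discharge q through every layer.
Σ(b_i/K_i) = 6.83/595 + 13.6/0.191 + 4.59/29.7 = 71.37 d.
q = Δh / Σ(b_i/K_i) = 4.55 / 71.37 = 0.06375 m/day.
In each layer the seepage velocity is v_i = q/n_i, so the layer transit time is t_i = b_i·n_i / q:
  layer 1 (clean gravel): t_1 = 6.83 × 0.30 / 0.06375 = 32.14 d
  layer 2 (weathered basalt): t_2 = 13.6 × 0.09 / 0.06375 = 19.20 d
  layer 3 (medium sand): t_3 = 4.59 × 0.21 / 0.06375 = 15.12 d
Total t = Σ t_i = 66.46 days.

66.5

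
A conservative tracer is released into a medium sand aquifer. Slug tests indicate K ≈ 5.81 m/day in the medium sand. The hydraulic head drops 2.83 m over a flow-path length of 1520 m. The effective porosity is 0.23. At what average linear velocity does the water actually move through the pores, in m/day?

0.0470

Hydraulic gradient i = Δh / L = 2.83 / 1520 = 0.001862.
Darcy flux q = K · i = 5.810 × 0.001862 = 0.01082 m/day.
Seepage velocity v = q / n_e = 0.01082 / 0.23 = 0.04703 m/day.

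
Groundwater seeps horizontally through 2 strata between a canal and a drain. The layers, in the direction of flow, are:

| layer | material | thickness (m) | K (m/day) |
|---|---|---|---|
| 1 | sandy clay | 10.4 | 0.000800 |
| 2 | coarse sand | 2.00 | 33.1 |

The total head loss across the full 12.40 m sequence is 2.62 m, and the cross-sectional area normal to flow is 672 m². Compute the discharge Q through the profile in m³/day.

Flow is perpendicular to layering, so the layers act in series and the equivalent K is the thickness-weighted harmonic mean.
Total thickness L = 10.4 + 2.00 = 12.40 m.
Σ(b_i/K_i) = 10.4/0.000800 + 2.00/33.1 = 13000 d.
K_eq = L / Σ(b_i/K_i) = 12.40 / 13000 = 0.0009538 m/day.
Q = K_eq · A · (Δh/L) = 0.0009538 × 672 × (2.62/12.40) = 0.1354 m³/day.

0.135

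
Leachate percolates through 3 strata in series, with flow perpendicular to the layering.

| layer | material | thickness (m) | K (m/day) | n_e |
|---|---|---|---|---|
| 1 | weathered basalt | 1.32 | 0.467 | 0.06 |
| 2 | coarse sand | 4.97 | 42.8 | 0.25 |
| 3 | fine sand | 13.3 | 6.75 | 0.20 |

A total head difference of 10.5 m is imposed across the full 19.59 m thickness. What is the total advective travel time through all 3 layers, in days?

With flow normal to the layers, continuity requires the same specific discharge q through every layer.
Σ(b_i/K_i) = 1.32/0.467 + 4.97/42.8 + 13.3/6.75 = 4.913 d.
q = Δh / Σ(b_i/K_i) = 10.5 / 4.913 = 2.137 m/day.
In each layer the seepage velocity is v_i = q/n_i, so the layer transit time is t_i = b_i·n_i / q:
  layer 1 (weathered basalt): t_1 = 1.32 × 0.06 / 2.137 = 0.03706 d
  layer 2 (coarse sand): t_2 = 4.97 × 0.25 / 2.137 = 0.5814 d
  layer 3 (fine sand): t_3 = 13.3 × 0.20 / 2.137 = 1.245 d
Total t = Σ t_i = 1.863 days.

1.86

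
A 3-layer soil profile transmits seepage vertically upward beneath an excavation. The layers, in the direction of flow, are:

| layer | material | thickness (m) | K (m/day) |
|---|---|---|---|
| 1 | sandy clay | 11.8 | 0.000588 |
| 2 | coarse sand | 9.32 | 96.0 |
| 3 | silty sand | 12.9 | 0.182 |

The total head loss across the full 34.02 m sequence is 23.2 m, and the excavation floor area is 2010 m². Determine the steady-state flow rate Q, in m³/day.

2.32

Flow is perpendicular to layering, so the layers act in series and the equivalent K is the thickness-weighted harmonic mean.
Total thickness L = 11.8 + 9.32 + 12.9 = 34.02 m.
Σ(b_i/K_i) = 11.8/0.000588 + 9.32/96.0 + 12.9/0.182 = 20139 d.
K_eq = L / Σ(b_i/K_i) = 34.02 / 20139 = 0.001689 m/day.
Q = K_eq · A · (Δh/L) = 0.001689 × 2010 × (23.2/34.02) = 2.316 m³/day.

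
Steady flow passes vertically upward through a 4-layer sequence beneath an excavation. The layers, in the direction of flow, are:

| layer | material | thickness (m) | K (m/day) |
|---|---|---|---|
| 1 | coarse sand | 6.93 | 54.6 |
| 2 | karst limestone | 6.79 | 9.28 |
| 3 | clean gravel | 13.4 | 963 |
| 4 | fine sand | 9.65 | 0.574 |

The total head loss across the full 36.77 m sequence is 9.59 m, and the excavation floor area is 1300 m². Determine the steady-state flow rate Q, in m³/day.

Flow is perpendicular to layering, so the layers act in series and the equivalent K is the thickness-weighted harmonic mean.
Total thickness L = 6.93 + 6.79 + 13.4 + 9.65 = 36.77 m.
Σ(b_i/K_i) = 6.93/54.6 + 6.79/9.28 + 13.4/963 + 9.65/0.574 = 17.68 d.
K_eq = L / Σ(b_i/K_i) = 36.77 / 17.68 = 2.079 m/day.
Q = K_eq · A · (Δh/L) = 2.079 × 1300 × (9.59/36.77) = 705.0 m³/day.

705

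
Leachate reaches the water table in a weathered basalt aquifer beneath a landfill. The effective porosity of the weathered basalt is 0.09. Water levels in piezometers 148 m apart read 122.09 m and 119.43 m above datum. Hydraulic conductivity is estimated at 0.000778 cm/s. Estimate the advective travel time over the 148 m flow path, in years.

3.02

Convert K: 0.000778 cm/s × 864 = 0.6722 m/day.
Hydraulic gradient i = (122.09 − 119.43) / 148 = 2.66 / 148 = 0.01797.
Darcy flux q = K · i = 0.6722 × 0.01797 = 0.01208 m/day.
Seepage velocity v = q / n_e = 0.01208 / 0.09 = 0.1342 m/day.
Travel time t = L / v = 148 / 0.1342 = 1103 days = 3.019 years.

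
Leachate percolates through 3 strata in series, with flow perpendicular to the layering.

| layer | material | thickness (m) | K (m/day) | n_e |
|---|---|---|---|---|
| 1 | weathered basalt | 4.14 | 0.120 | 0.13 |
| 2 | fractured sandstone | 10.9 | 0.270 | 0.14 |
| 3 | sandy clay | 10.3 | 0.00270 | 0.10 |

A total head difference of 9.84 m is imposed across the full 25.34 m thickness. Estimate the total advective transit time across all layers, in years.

3.35

With flow normal to the layers, continuity requires the same specific discharge q through every layer.
Σ(b_i/K_i) = 4.14/0.120 + 10.9/0.270 + 10.3/0.00270 = 3890 d.
q = Δh / Σ(b_i/K_i) = 9.84 / 3890 = 0.002530 m/day.
In each layer the seepage velocity is v_i = q/n_i, so the layer transit time is t_i = b_i·n_i / q:
  layer 1 (weathered basalt): t_1 = 4.14 × 0.13 / 0.002530 = 212.7 d
  layer 2 (fractured sandstone): t_2 = 10.9 × 0.14 / 0.002530 = 603.2 d
  layer 3 (sandy clay): t_3 = 10.3 × 0.10 / 0.002530 = 407.2 d
Total t = Σ t_i = 1223 days = 3.349 years.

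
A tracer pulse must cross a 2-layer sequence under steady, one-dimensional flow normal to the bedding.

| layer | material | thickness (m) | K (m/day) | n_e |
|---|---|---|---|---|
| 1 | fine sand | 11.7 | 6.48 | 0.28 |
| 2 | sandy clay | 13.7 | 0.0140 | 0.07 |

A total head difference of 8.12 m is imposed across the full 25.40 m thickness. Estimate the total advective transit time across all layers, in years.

1.40

With flow normal to the layers, continuity requires the same specific discharge q through every layer.
Σ(b_i/K_i) = 11.7/6.48 + 13.7/0.0140 = 980.4 d.
q = Δh / Σ(b_i/K_i) = 8.12 / 980.4 = 0.008283 m/day.
In each layer the seepage velocity is v_i = q/n_i, so the layer transit time is t_i = b_i·n_i / q:
  layer 1 (fine sand): t_1 = 11.7 × 0.28 / 0.008283 = 395.5 d
  layer 2 (sandy clay): t_2 = 13.7 × 0.07 / 0.008283 = 115.8 d
Total t = Σ t_i = 511.3 days = 1.400 years.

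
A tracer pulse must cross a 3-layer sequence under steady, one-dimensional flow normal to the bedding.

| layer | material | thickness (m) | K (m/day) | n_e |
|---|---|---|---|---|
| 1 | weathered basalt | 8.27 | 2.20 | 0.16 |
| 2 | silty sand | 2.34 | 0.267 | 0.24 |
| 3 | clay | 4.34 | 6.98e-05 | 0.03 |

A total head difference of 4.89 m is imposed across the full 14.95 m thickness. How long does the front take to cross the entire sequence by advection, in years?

With flow normal to the layers, continuity requires the same specific discharge q through every layer.
Σ(b_i/K_i) = 8.27/2.20 + 2.34/0.267 + 4.34/6.98e-05 = 62190 d.
q = Δh / Σ(b_i/K_i) = 4.89 / 62190 = 7.863e-05 m/day.
In each layer the seepage velocity is v_i = q/n_i, so the layer transit time is t_i = b_i·n_i / q:
  layer 1 (weathered basalt): t_1 = 8.27 × 0.16 / 7.863e-05 = 16828 d
  layer 2 (silty sand): t_2 = 2.34 × 0.24 / 7.863e-05 = 7142 d
  layer 3 (clay): t_3 = 4.34 × 0.03 / 7.863e-05 = 1656 d
Total t = Σ t_i = 25626 days = 70.16 years.

70.2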